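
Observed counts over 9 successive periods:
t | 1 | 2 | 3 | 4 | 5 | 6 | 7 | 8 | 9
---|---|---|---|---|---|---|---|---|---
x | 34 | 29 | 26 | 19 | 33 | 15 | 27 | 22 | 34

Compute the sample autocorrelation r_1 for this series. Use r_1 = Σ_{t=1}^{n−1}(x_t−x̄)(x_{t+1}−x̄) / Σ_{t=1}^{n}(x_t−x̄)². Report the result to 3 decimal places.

Mean x̄ = (34 + 29 + 26 + 19 + 33 + 15 + 27 + 22 + 34)/9 = 26.5556
Numerator Σ_{t=1}^{8}(x_t−x̄)(x_{t+1}−x̄) = -143.1975
Denominator Σ(x_t−x̄)² = 370.2222
r_1 = -143.1975 / 370.2222 = -0.387

-0.387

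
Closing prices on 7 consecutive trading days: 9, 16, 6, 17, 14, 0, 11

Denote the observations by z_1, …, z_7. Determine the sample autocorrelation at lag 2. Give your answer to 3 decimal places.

-0.181

Mean z̄ = (9 + 16 + 6 + 17 + 14 + 0 + 11)/7 = 10.4286
Deviations from mean: -1.4286, 5.5714, -4.4286, 6.5714, 3.5714, -10.4286, 0.5714
Σ(z_t−z̄)(z_{t+2}−z̄) = (6.3265) + (36.6122) + (-15.8163) + (-68.5306) + (2.0408) = -39.3673
Denominator Σ(z_t−z̄)² = 217.7143
r_2 = -39.3673 / 217.7143 = -0.181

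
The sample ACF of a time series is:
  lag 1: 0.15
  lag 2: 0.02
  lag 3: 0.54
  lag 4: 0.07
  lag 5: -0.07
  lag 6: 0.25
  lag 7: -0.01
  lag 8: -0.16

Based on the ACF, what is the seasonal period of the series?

3

The largest autocorrelation is r_3 = 0.54, with a weaker echo at lag 6 (0.25); the remaining lags stay at or below 0.15.
The dominant spike at lag 3 indicates a seasonal period of 3.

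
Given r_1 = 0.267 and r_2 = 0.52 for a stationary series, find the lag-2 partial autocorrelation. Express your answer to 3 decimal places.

0.483

φ_{22} = (r_2 − r_1²) / (1 − r_1²)
r_1² = (0.267)² = 0.071289
Numerator = 0.52 − 0.0713 = 0.4487; denominator = 1 − 0.0713 = 0.9287
φ_{22} = 0.4487 / 0.9287 = 0.483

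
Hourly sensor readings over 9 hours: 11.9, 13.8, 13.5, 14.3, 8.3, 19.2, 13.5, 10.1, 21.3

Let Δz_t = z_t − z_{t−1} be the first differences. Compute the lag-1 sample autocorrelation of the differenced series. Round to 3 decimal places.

-0.469

First differences Δz: 1.9, -0.3, 0.8, -6.0, 10.9, -5.7, -3.4, 11.2
Mean of differences = 1.1750
Numerator Σ(Δz_t−Δz̄)(Δz_{t+1}−Δz̄) = -148.8731
Denominator Σ(Δz_t−Δz̄)² = 317.5950
r_1(Δz) = -148.8731 / 317.5950 = -0.469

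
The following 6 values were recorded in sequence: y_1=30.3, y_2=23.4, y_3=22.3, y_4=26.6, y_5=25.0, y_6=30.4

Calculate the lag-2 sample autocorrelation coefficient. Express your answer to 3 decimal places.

Mean ȳ = (30.3 + 23.4 + 22.3 + 26.6 + 25.0 + 30.4)/6 = 26.3333
Σ(y_t−ȳ)(y_{t+2}−ȳ) = (-15.9989) + (-0.7822) + (5.3778) + (1.0844) = -10.3189
Denominator Σ(y_t−ȳ)² = 58.9933
r_2 = -10.3189 / 58.9933 = -0.175

-0.175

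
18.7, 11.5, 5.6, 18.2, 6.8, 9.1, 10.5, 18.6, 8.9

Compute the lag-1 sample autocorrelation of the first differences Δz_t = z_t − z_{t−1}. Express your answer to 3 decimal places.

-0.488

First differences Δz: -7.2, -5.9, 12.6, -11.4, 2.3, 1.4, 8.1, -9.7
Mean of differences = -1.2250
Numerator Σ(Δz_t−Δz̄)(Δz_{t+1}−Δz̄) = -258.5331
Denominator Σ(Δz_t−Δz̄)² = 530.3150
r_1(Δz) = -258.5331 / 530.3150 = -0.488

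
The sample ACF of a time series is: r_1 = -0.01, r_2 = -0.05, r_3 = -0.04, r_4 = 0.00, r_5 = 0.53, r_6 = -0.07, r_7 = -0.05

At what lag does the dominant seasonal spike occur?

5

The largest autocorrelation is r_5 = 0.53; the remaining lags stay at or below 0.00.
The dominant spike at lag 5 indicates a seasonal period of 5.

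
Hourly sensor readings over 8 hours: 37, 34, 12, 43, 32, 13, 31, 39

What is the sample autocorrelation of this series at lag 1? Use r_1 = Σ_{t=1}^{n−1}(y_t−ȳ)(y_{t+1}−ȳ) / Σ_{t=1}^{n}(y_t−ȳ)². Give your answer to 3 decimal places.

-0.313

Mean ȳ = (37 + 34 + 12 + 43 + 32 + 13 + 31 + 39)/8 = 30.1250
Deviations from mean: 6.8750, 3.8750, -18.1250, 12.8750, 1.8750, -17.1250, 0.8750, 8.8750
Σ(y_t−ȳ)(y_{t+1}−ȳ) = (26.6406) + (-70.2344) + (-233.3594) + (24.1406) + (-32.1094) + (-14.9844) + (7.7656) = -292.1406
Denominator Σ(y_t−ȳ)² = 932.8750
r_1 = -292.1406 / 932.8750 = -0.313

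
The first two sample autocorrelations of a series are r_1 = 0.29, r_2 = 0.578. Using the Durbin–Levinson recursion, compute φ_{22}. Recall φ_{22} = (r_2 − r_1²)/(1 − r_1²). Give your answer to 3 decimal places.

0.539

φ_{22} = (r_2 − r_1²) / (1 − r_1²)
r_1² = (0.29)² = 0.0841
Numerator = 0.578 − 0.0841 = 0.4939; denominator = 1 − 0.0841 = 0.9159
φ_{22} = 0.4939 / 0.9159 = 0.539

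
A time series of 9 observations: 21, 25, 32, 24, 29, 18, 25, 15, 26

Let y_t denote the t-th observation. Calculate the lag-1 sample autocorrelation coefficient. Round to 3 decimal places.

Mean ȳ = (21 + 25 + 32 + 24 + 29 + 18 + 25 + 15 + 26)/9 = 23.8889
Numerator Σ_{t=1}^{8}(y_t−ȳ)(y_{t+1}−ȳ) = -58.0123
Denominator Σ(y_t−ȳ)² = 220.8889
r_1 = -58.0123 / 220.8889 = -0.263

-0.263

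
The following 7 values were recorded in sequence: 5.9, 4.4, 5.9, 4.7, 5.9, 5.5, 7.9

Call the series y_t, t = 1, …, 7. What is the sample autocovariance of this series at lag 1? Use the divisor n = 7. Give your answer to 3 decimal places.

-0.187

Mean ȳ = (5.9 + 4.4 + 5.9 + 4.7 + 5.9 + 5.5 + 7.9)/7 = 5.7429
Σ_{t=1}^{6}(y_t−ȳ)(y_{t+1}−ȳ) = -1.3118
γ_1 = -1.3118 / 7 = -0.187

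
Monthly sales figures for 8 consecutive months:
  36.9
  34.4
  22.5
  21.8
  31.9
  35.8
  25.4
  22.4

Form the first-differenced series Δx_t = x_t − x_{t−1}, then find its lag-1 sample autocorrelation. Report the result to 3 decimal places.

0.108

First differences Δx: -2.5, -11.9, -0.7, 10.1, 3.9, -10.4, -3.0
Mean of differences = -2.0714
Numerator Σ(Δx_t−Δx̄)(Δx_{t+1}−Δx̄) = 38.1063
Denominator Σ(Δx_t−Δx̄)² = 352.6943
r_1(Δx) = 38.1063 / 352.6943 = 0.108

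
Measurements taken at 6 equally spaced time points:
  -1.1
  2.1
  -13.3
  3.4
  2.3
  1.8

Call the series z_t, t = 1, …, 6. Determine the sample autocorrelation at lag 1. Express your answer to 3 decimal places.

-0.345

Mean z̄ = (-1.1 + 2.1 − 13.3 + 3.4 + 2.3 + 1.8)/6 = -0.8000
Σ(z_t−z̄)(z_{t+1}−z̄) = (-0.8700) + (-36.2500) + (-52.5000) + (13.0200) + (8.0600) = -68.5400
Denominator Σ(z_t−z̄)² = 198.7600
r_1 = -68.5400 / 198.7600 = -0.345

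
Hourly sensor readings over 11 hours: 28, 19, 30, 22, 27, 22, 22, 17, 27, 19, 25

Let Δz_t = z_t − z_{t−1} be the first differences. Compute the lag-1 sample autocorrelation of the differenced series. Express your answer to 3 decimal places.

First differences Δz: -9, 11, -8, 5, -5, 0, -5, 10, -8, 6
Mean of differences = -0.3000
Numerator Σ(Δz_t−Δz̄)(Δz_{t+1}−Δz̄) = -430.0900
Denominator Σ(Δz_t−Δz̄)² = 540.1000
r_1(Δz) = -430.0900 / 540.1000 = -0.796

-0.796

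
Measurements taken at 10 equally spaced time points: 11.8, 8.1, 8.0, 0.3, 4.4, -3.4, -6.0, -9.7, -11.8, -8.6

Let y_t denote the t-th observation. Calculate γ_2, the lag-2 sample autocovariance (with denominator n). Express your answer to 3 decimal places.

Mean ȳ = (11.8 + 8.1 + 8.0 + 0.3 + 4.4 − 3.4 − 6.0 − 9.7 − 11.8 − 8.6)/10 = -0.6900
Σ_{t=1}^{8}(y_t−ȳ)(y_{t+2}−ȳ) = 286.4418
γ_2 = 286.4418 / 10 = 28.644

28.644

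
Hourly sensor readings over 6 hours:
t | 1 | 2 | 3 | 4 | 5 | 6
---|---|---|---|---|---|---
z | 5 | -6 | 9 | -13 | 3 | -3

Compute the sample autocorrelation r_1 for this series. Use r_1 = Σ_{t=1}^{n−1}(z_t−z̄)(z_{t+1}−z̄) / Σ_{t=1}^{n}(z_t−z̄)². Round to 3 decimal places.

Mean z̄ = (5 − 6 + 9 − 13 + 3 − 3)/6 = -0.8333
Numerator Σ_{t=1}^{5}(z_t−z̄)(z_{t+1}−z̄) = -255.5278
Denominator Σ(z_t−z̄)² = 324.8333
r_1 = -255.5278 / 324.8333 = -0.787

-0.787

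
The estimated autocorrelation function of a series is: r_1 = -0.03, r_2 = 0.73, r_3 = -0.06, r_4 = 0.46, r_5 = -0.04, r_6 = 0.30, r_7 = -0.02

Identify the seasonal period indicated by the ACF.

2

The largest autocorrelation is r_2 = 0.73, with weaker echoes at lags 4 (0.46) and 6 (0.30); the remaining lags stay at or below -0.02.
The dominant spike at lag 2 indicates a seasonal period of 2.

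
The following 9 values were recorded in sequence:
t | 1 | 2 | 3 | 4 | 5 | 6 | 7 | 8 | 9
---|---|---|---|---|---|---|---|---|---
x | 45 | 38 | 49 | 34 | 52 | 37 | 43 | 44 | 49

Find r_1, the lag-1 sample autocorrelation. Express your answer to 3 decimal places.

Mean x̄ = (45 + 38 + 49 + 34 + 52 + 37 + 43 + 44 + 49)/9 = 43.4444
Numerator Σ_{t=1}^{8}(x_t−x̄)(x_{t+1}−x̄) = -221.4198
Denominator Σ(x_t−x̄)² = 298.2222
r_1 = -221.4198 / 298.2222 = -0.742

-0.742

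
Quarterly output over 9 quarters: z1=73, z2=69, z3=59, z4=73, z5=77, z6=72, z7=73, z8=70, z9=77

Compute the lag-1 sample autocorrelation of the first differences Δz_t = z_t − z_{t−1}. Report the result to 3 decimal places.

-0.229

First differences Δz: -4, -10, 14, 4, -5, 1, -3, 7
Mean of differences = 0.5000
Numerator Σ(Δz_t−Δz̄)(Δz_{t+1}−Δz̄) = -93.7500
Denominator Σ(Δz_t−Δz̄)² = 410.0000
r_1(Δz) = -93.7500 / 410.0000 = -0.229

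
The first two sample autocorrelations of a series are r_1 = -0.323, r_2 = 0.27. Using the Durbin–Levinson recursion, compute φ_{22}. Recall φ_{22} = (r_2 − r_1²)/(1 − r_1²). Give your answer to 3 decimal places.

0.185

φ_{22} = (r_2 − r_1²) / (1 − r_1²)
r_1² = (-0.323)² = 0.104329
Numerator = 0.27 − 0.1043 = 0.1657; denominator = 1 − 0.1043 = 0.8957
φ_{22} = 0.1657 / 0.8957 = 0.185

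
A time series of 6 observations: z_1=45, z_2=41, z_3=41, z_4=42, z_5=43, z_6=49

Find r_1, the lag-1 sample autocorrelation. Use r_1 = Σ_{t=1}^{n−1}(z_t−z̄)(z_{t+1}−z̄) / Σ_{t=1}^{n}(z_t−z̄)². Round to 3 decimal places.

0.089

Mean z̄ = (45 + 41 + 41 + 42 + 43 + 49)/6 = 43.5000
Deviations from mean: 1.5000, -2.5000, -2.5000, -1.5000, -0.5000, 5.5000
Numerator Σ_{t=1}^{5}(z_t−z̄)(z_{t+1}−z̄) = 4.2500
Denominator Σ(z_t−z̄)² = 47.5000
r_1 = 4.2500 / 47.5000 = 0.089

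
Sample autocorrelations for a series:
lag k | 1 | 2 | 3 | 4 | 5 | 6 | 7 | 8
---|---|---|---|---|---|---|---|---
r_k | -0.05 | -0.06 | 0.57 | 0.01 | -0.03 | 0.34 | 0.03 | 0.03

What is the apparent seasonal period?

3

The largest autocorrelation is r_3 = 0.57, with a weaker echo at lag 6 (0.34); the remaining lags stay at or below 0.03.
The dominant spike at lag 3 indicates a seasonal period of 3.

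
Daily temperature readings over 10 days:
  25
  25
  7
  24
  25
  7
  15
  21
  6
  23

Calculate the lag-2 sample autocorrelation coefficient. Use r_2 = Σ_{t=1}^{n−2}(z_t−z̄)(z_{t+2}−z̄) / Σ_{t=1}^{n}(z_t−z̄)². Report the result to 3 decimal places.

Mean z̄ = (25 + 25 + 7 + 24 + 25 + 7 + 15 + 21 + 6 + 23)/10 = 17.8000
Numerator Σ_{t=1}^{8}(z_t−z̄)(z_{t+2}−z̄) = -182.8800
Denominator Σ(z_t−z̄)² = 611.6000
r_2 = -182.8800 / 611.6000 = -0.299

-0.299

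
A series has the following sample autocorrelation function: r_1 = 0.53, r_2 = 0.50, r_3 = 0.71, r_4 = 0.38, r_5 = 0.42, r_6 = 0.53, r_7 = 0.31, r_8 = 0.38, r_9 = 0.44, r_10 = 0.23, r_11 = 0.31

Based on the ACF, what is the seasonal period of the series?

3

The largest autocorrelation is r_3 = 0.71; the remaining lags stay at or below 0.53. The elevated value at lag 1 (0.53), dropping to 0.50 at lag 2, reflects decaying short-term dependence rather than seasonality.
The dominant spike at lag 3 indicates a seasonal period of 3.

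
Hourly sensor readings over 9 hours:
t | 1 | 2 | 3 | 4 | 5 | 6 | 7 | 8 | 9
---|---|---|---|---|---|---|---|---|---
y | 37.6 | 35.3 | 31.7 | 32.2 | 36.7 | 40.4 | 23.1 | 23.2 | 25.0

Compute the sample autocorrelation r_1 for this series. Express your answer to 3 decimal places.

0.360

Mean ȳ = (37.6 + 35.3 + 31.7 + 32.2 + 36.7 + 40.4 + 23.1 + 23.2 + 25.0)/9 = 31.6889
Numerator Σ_{t=1}^{8}(y_t−ȳ)(y_{t+1}−ȳ) = 122.4777
Denominator Σ(y_t−ȳ)² = 339.8089
r_1 = 122.4777 / 339.8089 = 0.360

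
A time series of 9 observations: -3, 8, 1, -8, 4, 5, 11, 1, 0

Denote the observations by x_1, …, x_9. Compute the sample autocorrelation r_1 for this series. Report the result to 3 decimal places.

-0.080

Mean x̄ = (-3 + 8 + 1 − 8 + 4 + 5 + 11 + 1 + 0)/9 = 2.1111
Numerator Σ_{t=1}^{8}(x_t−x̄)(x_{t+1}−x̄) = -20.9012
Denominator Σ(x_t−x̄)² = 260.8889
r_1 = -20.9012 / 260.8889 = -0.080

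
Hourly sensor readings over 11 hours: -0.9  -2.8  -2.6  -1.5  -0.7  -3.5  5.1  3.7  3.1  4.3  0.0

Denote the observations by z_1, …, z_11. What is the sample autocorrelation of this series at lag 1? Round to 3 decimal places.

0.424

Mean z̄ = (-0.9 − 2.8 − 2.6 − 1.5 − 0.7 − 3.5 + 5.1 + 3.7 + 3.1 + 4.3 + 0.0)/11 = 0.3818
Numerator Σ_{t=1}^{10}(z_t−z̄)(z_{t+1}−z̄) = 40.9269
Denominator Σ(z_t−z̄)² = 96.5964
r_1 = 40.9269 / 96.5964 = 0.424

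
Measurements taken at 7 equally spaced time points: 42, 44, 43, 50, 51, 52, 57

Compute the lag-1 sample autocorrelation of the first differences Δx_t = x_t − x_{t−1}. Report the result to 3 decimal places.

First differences Δx: 2, -1, 7, 1, 1, 5
Mean of differences = 2.5000
Numerator Σ(Δx_t−Δx̄)(Δx_{t+1}−Δx̄) = -22.2500
Denominator Σ(Δx_t−Δx̄)² = 43.5000
r_1(Δx) = -22.2500 / 43.5000 = -0.511

-0.511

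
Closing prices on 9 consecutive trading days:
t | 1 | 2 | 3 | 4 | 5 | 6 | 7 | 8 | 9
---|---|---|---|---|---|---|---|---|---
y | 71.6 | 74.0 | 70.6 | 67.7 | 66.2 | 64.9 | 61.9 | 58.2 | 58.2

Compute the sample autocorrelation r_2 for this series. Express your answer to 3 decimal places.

Mean ȳ = (71.6 + 74.0 + 70.6 + 67.7 + 66.2 + 64.9 + 61.9 + 58.2 + 58.2)/9 = 65.9222
Σ(y_t−ȳ)(y_{t+2}−ȳ) = (26.5594) + (14.3605) + (1.2994) + (-1.8173) + (-1.1173) + (7.8938) + (31.0605) = 78.2390
Denominator Σ(y_t−ȳ)² = 259.0956
r_2 = 78.2390 / 259.0956 = 0.302

0.302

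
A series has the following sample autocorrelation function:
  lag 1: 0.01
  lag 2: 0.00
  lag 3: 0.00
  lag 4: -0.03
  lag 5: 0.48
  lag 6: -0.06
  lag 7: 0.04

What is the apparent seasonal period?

The largest autocorrelation is r_5 = 0.48; the remaining lags stay at or below 0.04.
The dominant spike at lag 5 indicates a seasonal period of 5.

5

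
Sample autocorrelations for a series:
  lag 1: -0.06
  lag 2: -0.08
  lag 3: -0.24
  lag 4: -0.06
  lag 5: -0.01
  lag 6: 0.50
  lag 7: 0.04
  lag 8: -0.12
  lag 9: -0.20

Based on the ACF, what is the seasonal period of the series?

6

The largest autocorrelation is r_6 = 0.50; the remaining lags stay at or below 0.04.
The dominant spike at lag 6 indicates a seasonal period of 6.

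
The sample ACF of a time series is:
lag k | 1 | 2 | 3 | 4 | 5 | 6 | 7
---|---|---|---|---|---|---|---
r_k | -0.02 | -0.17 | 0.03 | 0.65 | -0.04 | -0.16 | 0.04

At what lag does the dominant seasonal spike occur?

4

The largest autocorrelation is r_4 = 0.65; the remaining lags stay at or below 0.04.
The dominant spike at lag 4 indicates a seasonal period of 4.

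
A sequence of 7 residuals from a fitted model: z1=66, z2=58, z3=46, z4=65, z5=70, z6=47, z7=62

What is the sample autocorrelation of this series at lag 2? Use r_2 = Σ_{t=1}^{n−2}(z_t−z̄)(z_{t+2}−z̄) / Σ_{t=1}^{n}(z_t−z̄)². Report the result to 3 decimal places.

Mean z̄ = (66 + 58 + 46 + 65 + 70 + 47 + 62)/7 = 59.1429
Deviations from mean: 6.8571, -1.1429, -13.1429, 5.8571, 10.8571, -12.1429, 2.8571
Σ(z_t−z̄)(z_{t+2}−z̄) = (-90.1224) + (-6.6939) + (-142.6939) + (-71.1224) + (31.0204) = -279.6122
Denominator Σ(z_t−z̄)² = 528.8571
r_2 = -279.6122 / 528.8571 = -0.529

-0.529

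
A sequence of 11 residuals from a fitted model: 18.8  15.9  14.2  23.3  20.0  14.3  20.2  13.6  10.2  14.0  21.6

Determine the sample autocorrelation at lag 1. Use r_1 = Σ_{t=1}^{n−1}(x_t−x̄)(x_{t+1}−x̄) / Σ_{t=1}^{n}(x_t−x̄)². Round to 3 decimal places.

0.023

Mean x̄ = (18.8 + 15.9 + 14.2 + 23.3 + 20.0 + 14.3 + 20.2 + 13.6 + 10.2 + 14.0 + 21.6)/11 = 16.9182
Numerator Σ_{t=1}^{10}(x_t−x̄)(x_{t+1}−x̄) = 3.8560
Denominator Σ(x_t−x̄)² = 166.3964
r_1 = 3.8560 / 166.3964 = 0.023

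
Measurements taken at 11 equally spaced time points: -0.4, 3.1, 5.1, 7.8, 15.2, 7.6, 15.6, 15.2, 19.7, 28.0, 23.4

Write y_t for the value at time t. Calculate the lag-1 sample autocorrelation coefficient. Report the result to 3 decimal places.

0.622

Mean ȳ = (-0.4 + 3.1 + 5.1 + 7.8 + 15.2 + 7.6 + 15.6 + 15.2 + 19.7 + 28.0 + 23.4)/11 = 12.7545
Numerator Σ_{t=1}^{10}(y_t−ȳ)(y_{t+1}−ȳ) = 491.5634
Denominator Σ(y_t−ȳ)² = 790.0073
r_1 = 491.5634 / 790.0073 = 0.622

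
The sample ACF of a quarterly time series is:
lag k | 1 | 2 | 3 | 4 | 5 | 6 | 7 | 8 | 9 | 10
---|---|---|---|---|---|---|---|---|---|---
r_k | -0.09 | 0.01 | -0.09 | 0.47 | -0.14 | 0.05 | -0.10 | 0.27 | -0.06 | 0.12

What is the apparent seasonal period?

4

The largest autocorrelation is r_4 = 0.47, with a weaker echo at lag 8 (0.27); the remaining lags stay at or below 0.12.
The dominant spike at lag 4 indicates a seasonal period of 4.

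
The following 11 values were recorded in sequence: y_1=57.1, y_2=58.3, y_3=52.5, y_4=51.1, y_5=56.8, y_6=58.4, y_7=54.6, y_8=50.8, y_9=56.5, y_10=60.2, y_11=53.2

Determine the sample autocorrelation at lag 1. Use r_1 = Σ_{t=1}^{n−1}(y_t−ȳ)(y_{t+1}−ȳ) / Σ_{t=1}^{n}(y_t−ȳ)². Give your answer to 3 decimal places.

-0.019

Mean ȳ = (57.1 + 58.3 + 52.5 + 51.1 + 56.8 + 58.4 + 54.6 + 50.8 + 56.5 + 60.2 + 53.2)/11 = 55.4091
Numerator Σ_{t=1}^{10}(y_t−ȳ)(y_{t+1}−ȳ) = -1.8955
Denominator Σ(y_t−ȳ)² = 100.0491
r_1 = -1.8955 / 100.0491 = -0.019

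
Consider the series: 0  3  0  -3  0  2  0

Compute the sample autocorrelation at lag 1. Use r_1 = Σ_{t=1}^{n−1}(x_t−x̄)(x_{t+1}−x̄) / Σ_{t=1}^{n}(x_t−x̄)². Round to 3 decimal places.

Mean x̄ = (0 + 3 + 0 − 3 + 0 + 2 + 0)/7 = 0.2857
Deviations from mean: -0.2857, 2.7143, -0.2857, -3.2857, -0.2857, 1.7143, -0.2857
Σ(x_t−x̄)(x_{t+1}−x̄) = (-0.7755) + (-0.7755) + (0.9388) + (0.9388) + (-0.4898) + (-0.4898) = -0.6531
Denominator Σ(x_t−x̄)² = 21.4286
r_1 = -0.6531 / 21.4286 = -0.030

-0.030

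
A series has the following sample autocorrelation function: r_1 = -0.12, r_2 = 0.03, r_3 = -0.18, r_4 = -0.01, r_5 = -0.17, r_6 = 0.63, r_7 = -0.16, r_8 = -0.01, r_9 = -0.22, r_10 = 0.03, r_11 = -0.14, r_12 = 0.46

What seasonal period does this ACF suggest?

6

The largest autocorrelation is r_6 = 0.63, with a weaker echo at lag 12 (0.46); the remaining lags stay at or below 0.03.
The dominant spike at lag 6 indicates a seasonal period of 6.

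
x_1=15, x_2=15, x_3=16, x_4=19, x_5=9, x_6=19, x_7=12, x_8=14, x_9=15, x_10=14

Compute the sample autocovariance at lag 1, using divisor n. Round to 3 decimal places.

Mean x̄ = (15 + 15 + 16 + 19 + 9 + 19 + 12 + 14 + 15 + 14)/10 = 14.8000
Σ_{t=1}^{9}(x_t−x̄)(x_{t+1}−x̄) = -53.2400
γ_1 = -53.2400 / 10 = -5.324

-5.324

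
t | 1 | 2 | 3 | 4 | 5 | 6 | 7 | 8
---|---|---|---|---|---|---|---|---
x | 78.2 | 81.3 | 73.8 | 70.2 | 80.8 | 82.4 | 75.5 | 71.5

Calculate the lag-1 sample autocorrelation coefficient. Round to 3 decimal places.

0.056

Mean x̄ = (78.2 + 81.3 + 73.8 + 70.2 + 80.8 + 82.4 + 75.5 + 71.5)/8 = 76.7125
Deviations from mean: 1.4875, 4.5875, -2.9125, -6.5125, 4.0875, 5.6875, -1.2125, -5.2125
Numerator Σ_{t=1}^{7}(x_t−x̄)(x_{t+1}−x̄) = 8.4823
Denominator Σ(x_t−x̄)² = 151.8488
r_1 = 8.4823 / 151.8488 = 0.056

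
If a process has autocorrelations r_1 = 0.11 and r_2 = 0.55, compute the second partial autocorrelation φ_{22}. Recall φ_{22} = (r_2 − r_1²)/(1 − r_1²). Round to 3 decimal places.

0.544

φ_{22} = (r_2 − r_1²) / (1 − r_1²)
r_1² = (0.11)² = 0.0121
Numerator = 0.55 − 0.0121 = 0.5379; denominator = 1 − 0.0121 = 0.9879
φ_{22} = 0.5379 / 0.9879 = 0.544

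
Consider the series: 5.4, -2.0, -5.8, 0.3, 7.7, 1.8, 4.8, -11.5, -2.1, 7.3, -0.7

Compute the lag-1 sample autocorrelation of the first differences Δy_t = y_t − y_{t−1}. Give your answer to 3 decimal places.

First differences Δy: -7.4, -3.8, 6.1, 7.4, -5.9, 3.0, -16.3, 9.4, 9.4, -8.0
Mean of differences = -0.6100
Numerator Σ(Δy_t−Δȳ)(Δy_{t+1}−Δȳ) = -194.9391
Denominator Σ(Δy_t−Δȳ)² = 707.6690
r_1(Δy) = -194.9391 / 707.6690 = -0.275

-0.275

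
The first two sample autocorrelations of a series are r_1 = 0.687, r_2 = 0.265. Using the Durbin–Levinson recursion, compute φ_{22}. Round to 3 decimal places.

-0.392

φ_{22} = (r_2 − r_1²) / (1 − r_1²)
r_1² = (0.687)² = 0.471969
Numerator = 0.265 − 0.4720 = -0.2070; denominator = 1 − 0.4720 = 0.5280
φ_{22} = -0.2070 / 0.5280 = -0.392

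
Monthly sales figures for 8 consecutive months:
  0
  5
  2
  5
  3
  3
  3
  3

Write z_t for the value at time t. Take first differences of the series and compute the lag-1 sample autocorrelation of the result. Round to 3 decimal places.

-0.642

First differences Δz: 5, -3, 3, -2, 0, 0, 0
Mean of differences = 0.4286
Numerator Σ(Δz_t−Δz̄)(Δz_{t+1}−Δz̄) = -29.3265
Denominator Σ(Δz_t−Δz̄)² = 45.7143
r_1(Δz) = -29.3265 / 45.7143 = -0.642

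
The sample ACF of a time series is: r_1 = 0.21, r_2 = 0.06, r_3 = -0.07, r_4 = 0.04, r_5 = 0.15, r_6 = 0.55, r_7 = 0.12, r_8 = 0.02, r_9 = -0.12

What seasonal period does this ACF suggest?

The largest autocorrelation is r_6 = 0.55; the remaining lags stay at or below 0.21. The elevated value at lag 1 (0.21), dropping to 0.06 at lag 2, reflects decaying short-term dependence rather than seasonality.
The dominant spike at lag 6 indicates a seasonal period of 6.

6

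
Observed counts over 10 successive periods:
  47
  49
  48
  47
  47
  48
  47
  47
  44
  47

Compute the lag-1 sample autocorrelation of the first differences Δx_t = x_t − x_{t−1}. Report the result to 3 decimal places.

First differences Δx: 2, -1, -1, 0, 1, -1, 0, -3, 3
Mean of differences = 0.0000
Numerator Σ(Δx_t−Δx̄)(Δx_{t+1}−Δx̄) = -11.0000
Denominator Σ(Δx_t−Δx̄)² = 26.0000
r_1(Δx) = -11.0000 / 26.0000 = -0.423

-0.423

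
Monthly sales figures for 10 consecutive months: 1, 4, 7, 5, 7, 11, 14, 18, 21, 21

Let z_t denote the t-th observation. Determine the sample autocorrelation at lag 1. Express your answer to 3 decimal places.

Mean z̄ = (1 + 4 + 7 + 5 + 7 + 11 + 14 + 18 + 21 + 21)/10 = 10.9000
Numerator Σ_{t=1}^{9}(z_t−z̄)(z_{t+1}−z̄) = 336.8900
Denominator Σ(z_t−z̄)² = 474.9000
r_1 = 336.8900 / 474.9000 = 0.709

0.709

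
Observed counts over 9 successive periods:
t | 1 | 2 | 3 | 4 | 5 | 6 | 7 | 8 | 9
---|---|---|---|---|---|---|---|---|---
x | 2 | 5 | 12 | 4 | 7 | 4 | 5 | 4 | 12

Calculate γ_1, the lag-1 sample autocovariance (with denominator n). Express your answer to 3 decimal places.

-2.878

Mean x̄ = (2 + 5 + 12 + 4 + 7 + 4 + 5 + 4 + 12)/9 = 6.1111
Σ_{t=1}^{8}(x_t−x̄)(x_{t+1}−x̄) = -25.9012
γ_1 = -25.9012 / 9 = -2.878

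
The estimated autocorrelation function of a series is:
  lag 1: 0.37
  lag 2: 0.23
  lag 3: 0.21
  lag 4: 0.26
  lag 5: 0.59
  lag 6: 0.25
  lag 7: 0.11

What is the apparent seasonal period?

5

The largest autocorrelation is r_5 = 0.59; the remaining lags stay at or below 0.37. The elevated value at lag 1 (0.37), dropping to 0.23 at lag 2, reflects decaying short-term dependence rather than seasonality.
The dominant spike at lag 5 indicates a seasonal period of 5.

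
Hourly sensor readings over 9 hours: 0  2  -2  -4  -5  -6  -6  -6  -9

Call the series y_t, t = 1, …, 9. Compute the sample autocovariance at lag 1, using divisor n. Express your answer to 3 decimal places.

Mean ȳ = (0 + 2 − 2 − 4 − 5 − 6 − 6 − 6 − 9)/9 = -4.0000
Σ_{t=1}^{8}(y_t−ȳ)(y_{t+1}−ȳ) = 56.0000
γ_1 = 56.0000 / 9 = 6.222

6.222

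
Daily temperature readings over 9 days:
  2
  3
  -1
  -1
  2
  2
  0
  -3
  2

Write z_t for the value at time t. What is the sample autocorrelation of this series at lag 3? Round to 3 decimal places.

Mean z̄ = (2 + 3 − 1 − 1 + 2 + 2 + 0 − 3 + 2)/9 = 0.6667
Σ(z_t−z̄)(z_{t+3}−z̄) = (-2.2222) + (3.1111) + (-2.2222) + (1.1111) + (-4.8889) + (1.7778) = -3.3333
Denominator Σ(z_t−z̄)² = 32.0000
r_3 = -3.3333 / 32.0000 = -0.104

-0.104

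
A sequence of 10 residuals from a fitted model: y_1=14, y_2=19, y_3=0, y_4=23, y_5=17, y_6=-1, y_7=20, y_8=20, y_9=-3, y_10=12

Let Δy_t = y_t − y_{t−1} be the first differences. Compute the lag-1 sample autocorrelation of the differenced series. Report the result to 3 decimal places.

First differences Δy: 5, -19, 23, -6, -18, 21, 0, -23, 15
Mean of differences = -0.2222
Numerator Σ(Δy_t−Δȳ)(Δy_{t+1}−Δȳ) = -1289.9383
Denominator Σ(Δy_t−Δȳ)² = 2469.5556
r_1(Δy) = -1289.9383 / 2469.5556 = -0.522

-0.522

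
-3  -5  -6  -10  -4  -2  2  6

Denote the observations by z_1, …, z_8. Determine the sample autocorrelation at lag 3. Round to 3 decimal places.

Mean z̄ = (-3 − 5 − 6 − 10 − 4 − 2 + 2 + 6)/8 = -2.7500
Numerator Σ_{t=1}^{5}(z_t−z̄)(z_{t+3}−z̄) = -43.1875
Denominator Σ(z_t−z̄)² = 169.5000
r_3 = -43.1875 / 169.5000 = -0.255

-0.255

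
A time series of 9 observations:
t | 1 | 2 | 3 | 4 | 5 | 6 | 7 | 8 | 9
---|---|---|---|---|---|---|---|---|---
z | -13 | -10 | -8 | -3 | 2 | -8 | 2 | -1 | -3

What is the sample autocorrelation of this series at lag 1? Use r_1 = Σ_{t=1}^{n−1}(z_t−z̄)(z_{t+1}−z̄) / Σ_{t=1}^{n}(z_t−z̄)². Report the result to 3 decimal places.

Mean z̄ = (-13 − 10 − 8 − 3 + 2 − 8 + 2 − 1 − 3)/9 = -4.6667
Numerator Σ_{t=1}^{8}(z_t−z̄)(z_{t+1}−z̄) = 53.8889
Denominator Σ(z_t−z̄)² = 228.0000
r_1 = 53.8889 / 228.0000 = 0.236

0.236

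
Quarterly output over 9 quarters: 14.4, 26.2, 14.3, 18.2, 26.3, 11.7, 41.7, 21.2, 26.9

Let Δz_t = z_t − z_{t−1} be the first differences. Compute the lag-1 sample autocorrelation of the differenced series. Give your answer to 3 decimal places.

First differences Δz: 11.8, -11.9, 3.9, 8.1, -14.6, 30.0, -20.5, 5.7
Mean of differences = 1.5625
Numerator Σ(Δz_t−Δz̄)(Δz_{t+1}−Δz̄) = -1437.9789
Denominator Σ(Δz_t−Δz̄)² = 1908.0388
r_1(Δz) = -1437.9789 / 1908.0388 = -0.754

-0.754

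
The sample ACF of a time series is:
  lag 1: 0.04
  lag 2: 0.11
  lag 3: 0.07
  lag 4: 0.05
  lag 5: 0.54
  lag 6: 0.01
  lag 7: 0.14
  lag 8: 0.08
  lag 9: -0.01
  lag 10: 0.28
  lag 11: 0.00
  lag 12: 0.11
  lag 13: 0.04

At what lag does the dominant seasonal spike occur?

The largest autocorrelation is r_5 = 0.54, with a weaker echo at lag 10 (0.28); the remaining lags stay at or below 0.14.
The dominant spike at lag 5 indicates a seasonal period of 5.

5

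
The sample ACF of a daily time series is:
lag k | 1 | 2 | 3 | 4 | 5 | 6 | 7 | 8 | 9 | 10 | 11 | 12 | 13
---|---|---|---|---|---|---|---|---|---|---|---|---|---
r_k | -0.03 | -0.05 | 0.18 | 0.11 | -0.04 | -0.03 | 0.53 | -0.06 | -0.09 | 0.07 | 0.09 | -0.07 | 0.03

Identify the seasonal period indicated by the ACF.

7

The largest autocorrelation is r_7 = 0.53; the remaining lags stay at or below 0.18.
The dominant spike at lag 7 indicates a seasonal period of 7.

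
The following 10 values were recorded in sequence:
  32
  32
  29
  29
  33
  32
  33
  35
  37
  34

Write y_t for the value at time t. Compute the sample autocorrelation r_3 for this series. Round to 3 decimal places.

Mean ȳ = (32 + 32 + 29 + 29 + 33 + 32 + 33 + 35 + 37 + 34)/10 = 32.6000
Σ(y_t−ȳ)(y_{t+3}−ȳ) = (2.1600) + (-0.2400) + (2.1600) + (-1.4400) + (0.9600) + (-2.6400) + (0.5600) = 1.5200
Denominator Σ(y_t−ȳ)² = 54.4000
r_3 = 1.5200 / 54.4000 = 0.028

0.028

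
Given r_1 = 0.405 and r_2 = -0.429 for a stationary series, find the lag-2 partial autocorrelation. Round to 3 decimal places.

-0.709

φ_{22} = (r_2 − r_1²) / (1 − r_1²)
r_1² = (0.405)² = 0.164025
Numerator = -0.429 − 0.1640 = -0.5930; denominator = 1 − 0.1640 = 0.8360
φ_{22} = -0.5930 / 0.8360 = -0.709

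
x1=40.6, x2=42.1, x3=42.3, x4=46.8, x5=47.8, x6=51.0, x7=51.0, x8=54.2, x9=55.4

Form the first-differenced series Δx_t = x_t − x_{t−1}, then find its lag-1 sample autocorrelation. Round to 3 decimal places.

-0.723

First differences Δx: 1.5, 0.2, 4.5, 1.0, 3.2, 0.0, 3.2, 1.2
Mean of differences = 1.8500
Numerator Σ(Δx_t−Δx̄)(Δx_{t+1}−Δx̄) = -13.0675
Denominator Σ(Δx_t−Δx̄)² = 18.0800
r_1(Δx) = -13.0675 / 18.0800 = -0.723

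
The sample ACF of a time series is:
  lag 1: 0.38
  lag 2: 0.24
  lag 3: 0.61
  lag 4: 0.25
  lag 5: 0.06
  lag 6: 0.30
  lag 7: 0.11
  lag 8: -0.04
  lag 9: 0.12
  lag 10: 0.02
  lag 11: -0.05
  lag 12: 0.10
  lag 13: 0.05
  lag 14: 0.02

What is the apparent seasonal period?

3

The largest autocorrelation is r_3 = 0.61; the remaining lags stay at or below 0.38. The elevated value at lag 1 (0.38), dropping to 0.24 at lag 2, reflects decaying short-term dependence rather than seasonality.
The dominant spike at lag 3 indicates a seasonal period of 3.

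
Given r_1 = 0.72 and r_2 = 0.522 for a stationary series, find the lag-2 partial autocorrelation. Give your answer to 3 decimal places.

0.007

φ_{22} = (r_2 − r_1²) / (1 − r_1²)
r_1² = (0.72)² = 0.5184
Numerator = 0.522 − 0.5184 = 0.0036; denominator = 1 − 0.5184 = 0.4816
φ_{22} = 0.0036 / 0.4816 = 0.007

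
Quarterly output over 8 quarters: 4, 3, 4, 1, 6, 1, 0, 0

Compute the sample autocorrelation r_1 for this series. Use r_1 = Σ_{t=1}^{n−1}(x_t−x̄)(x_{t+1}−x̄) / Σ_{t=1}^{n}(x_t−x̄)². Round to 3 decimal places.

-0.037

Mean x̄ = (4 + 3 + 4 + 1 + 6 + 1 + 0 + 0)/8 = 2.3750
Numerator Σ_{t=1}^{7}(x_t−x̄)(x_{t+1}−x̄) = -1.2656
Denominator Σ(x_t−x̄)² = 33.8750
r_1 = -1.2656 / 33.8750 = -0.037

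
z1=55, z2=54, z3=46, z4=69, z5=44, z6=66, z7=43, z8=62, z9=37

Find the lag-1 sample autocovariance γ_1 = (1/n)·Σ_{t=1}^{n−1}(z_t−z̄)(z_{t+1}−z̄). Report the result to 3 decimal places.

-82.285

Mean z̄ = (55 + 54 + 46 + 69 + 44 + 66 + 43 + 62 + 37)/9 = 52.8889
Σ_{t=1}^{8}(z_t−z̄)(z_{t+1}−z̄) = -740.5679
γ_1 = -740.5679 / 9 = -82.285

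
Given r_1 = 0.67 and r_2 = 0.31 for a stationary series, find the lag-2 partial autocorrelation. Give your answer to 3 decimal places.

-0.252

φ_{22} = (r_2 − r_1²) / (1 − r_1²)
r_1² = (0.67)² = 0.4489
Numerator = 0.31 − 0.4489 = -0.1389; denominator = 1 − 0.4489 = 0.5511
φ_{22} = -0.1389 / 0.5511 = -0.252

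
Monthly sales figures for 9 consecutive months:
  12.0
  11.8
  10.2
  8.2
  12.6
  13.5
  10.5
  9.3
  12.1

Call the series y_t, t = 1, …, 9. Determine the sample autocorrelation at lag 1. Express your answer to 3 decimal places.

Mean ȳ = (12.0 + 11.8 + 10.2 + 8.2 + 12.6 + 13.5 + 10.5 + 9.3 + 12.1)/9 = 11.1333
Numerator Σ_{t=1}^{8}(y_t−ȳ)(y_{t+1}−ȳ) = -0.2478
Denominator Σ(y_t−ȳ)² = 23.1200
r_1 = -0.2478 / 23.1200 = -0.011

-0.011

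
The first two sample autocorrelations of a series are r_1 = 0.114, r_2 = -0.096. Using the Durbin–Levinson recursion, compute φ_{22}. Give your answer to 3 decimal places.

-0.110

φ_{22} = (r_2 − r_1²) / (1 − r_1²)
r_1² = (0.114)² = 0.012996
Numerator = -0.096 − 0.0130 = -0.1090; denominator = 1 − 0.0130 = 0.9870
φ_{22} = -0.1090 / 0.9870 = -0.110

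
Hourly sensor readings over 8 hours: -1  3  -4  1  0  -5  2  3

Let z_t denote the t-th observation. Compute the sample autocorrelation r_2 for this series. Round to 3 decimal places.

Mean z̄ = (-1 + 3 − 4 + 1 + 0 − 5 + 2 + 3)/8 = -0.1250
Deviations from mean: -0.8750, 3.1250, -3.8750, 1.1250, 0.1250, -4.8750, 2.1250, 3.1250
Σ(z_t−z̄)(z_{t+2}−z̄) = (3.3906) + (3.5156) + (-0.4844) + (-5.4844) + (0.2656) + (-15.2344) = -14.0313
Denominator Σ(z_t−z̄)² = 64.8750
r_2 = -14.0313 / 64.8750 = -0.216

-0.216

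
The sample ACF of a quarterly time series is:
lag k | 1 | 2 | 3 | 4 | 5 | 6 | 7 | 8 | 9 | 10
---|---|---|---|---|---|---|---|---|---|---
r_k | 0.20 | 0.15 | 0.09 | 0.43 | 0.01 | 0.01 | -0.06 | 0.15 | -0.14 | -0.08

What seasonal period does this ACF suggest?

The largest autocorrelation is r_4 = 0.43; the remaining lags stay at or below 0.20. The elevated value at lag 1 (0.20), dropping to 0.15 at lag 2, reflects decaying short-term dependence rather than seasonality.
The dominant spike at lag 4 indicates a seasonal period of 4.

4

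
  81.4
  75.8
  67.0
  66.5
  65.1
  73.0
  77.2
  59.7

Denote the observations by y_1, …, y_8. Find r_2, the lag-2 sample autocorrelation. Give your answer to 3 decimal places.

Mean ȳ = (81.4 + 75.8 + 67.0 + 66.5 + 65.1 + 73.0 + 77.2 + 59.7)/8 = 70.7125
Numerator Σ_{t=1}^{6}(y_t−ȳ)(y_{t+2}−ȳ) = -111.5103
Denominator Σ(y_t−ȳ)² = 371.7288
r_2 = -111.5103 / 371.7288 = -0.300

-0.300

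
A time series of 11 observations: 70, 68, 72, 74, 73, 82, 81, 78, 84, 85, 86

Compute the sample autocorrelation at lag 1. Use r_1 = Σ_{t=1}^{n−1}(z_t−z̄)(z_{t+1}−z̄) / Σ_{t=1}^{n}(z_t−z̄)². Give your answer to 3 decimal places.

0.658

Mean z̄ = (70 + 68 + 72 + 74 + 73 + 82 + 81 + 78 + 84 + 85 + 86)/11 = 77.5455
Numerator Σ_{t=1}^{10}(z_t−z̄)(z_{t+1}−z̄) = 271.5207
Denominator Σ(z_t−z̄)² = 412.7273
r_1 = 271.5207 / 412.7273 = 0.658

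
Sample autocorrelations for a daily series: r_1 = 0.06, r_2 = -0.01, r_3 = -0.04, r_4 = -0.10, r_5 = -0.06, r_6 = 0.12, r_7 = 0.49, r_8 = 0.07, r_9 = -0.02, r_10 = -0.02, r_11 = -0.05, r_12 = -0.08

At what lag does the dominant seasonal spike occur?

The largest autocorrelation is r_7 = 0.49; the remaining lags stay at or below 0.12.
The dominant spike at lag 7 indicates a seasonal period of 7.

7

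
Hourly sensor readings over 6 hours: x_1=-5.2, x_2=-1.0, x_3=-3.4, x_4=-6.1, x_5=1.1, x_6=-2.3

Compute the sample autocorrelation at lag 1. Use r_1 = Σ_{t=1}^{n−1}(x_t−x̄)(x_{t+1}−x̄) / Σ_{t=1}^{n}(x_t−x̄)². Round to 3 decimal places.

-0.401

Mean x̄ = (-5.2 − 1.0 − 3.4 − 6.1 + 1.1 − 2.3)/6 = -2.8167
Deviations from mean: -2.3833, 1.8167, -0.5833, -3.2833, 3.9167, 0.5167
Σ(x_t−x̄)(x_{t+1}−x̄) = (-4.3297) + (-1.0597) + (1.9153) + (-12.8597) + (2.0236) = -14.3103
Denominator Σ(x_t−x̄)² = 35.7083
r_1 = -14.3103 / 35.7083 = -0.401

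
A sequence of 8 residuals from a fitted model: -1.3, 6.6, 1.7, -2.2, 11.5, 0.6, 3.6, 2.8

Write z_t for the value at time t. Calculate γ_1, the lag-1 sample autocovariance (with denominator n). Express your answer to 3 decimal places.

Mean z̄ = (-1.3 + 6.6 + 1.7 − 2.2 + 11.5 + 0.6 + 3.6 + 2.8)/8 = 2.9125
Σ_{t=1}^{7}(z_t−z̄)(z_{t+1}−z̄) = -79.2352
γ_1 = -79.2352 / 8 = -9.904

-9.904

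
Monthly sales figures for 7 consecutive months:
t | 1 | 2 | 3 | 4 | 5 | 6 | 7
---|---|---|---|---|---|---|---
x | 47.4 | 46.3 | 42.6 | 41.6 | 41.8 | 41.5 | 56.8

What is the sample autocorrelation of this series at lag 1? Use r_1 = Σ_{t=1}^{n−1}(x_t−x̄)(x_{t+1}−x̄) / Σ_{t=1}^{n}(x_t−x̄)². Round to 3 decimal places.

-0.035

Mean x̄ = (47.4 + 46.3 + 42.6 + 41.6 + 41.8 + 41.5 + 56.8)/7 = 45.4286
Deviations from mean: 1.9714, 0.8714, -2.8286, -3.8286, -3.6286, -3.9286, 11.3714
Numerator Σ_{t=1}^{6}(x_t−x̄)(x_{t+1}−x̄) = -6.4437
Denominator Σ(x_t−x̄)² = 185.2143
r_1 = -6.4437 / 185.2143 = -0.035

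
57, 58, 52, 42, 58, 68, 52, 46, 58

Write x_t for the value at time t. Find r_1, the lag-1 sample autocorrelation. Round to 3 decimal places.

-0.015

Mean x̄ = (57 + 58 + 52 + 42 + 58 + 68 + 52 + 46 + 58)/9 = 54.5556
Numerator Σ_{t=1}^{8}(x_t−x̄)(x_{t+1}−x̄) = -7.1975
Denominator Σ(x_t−x̄)² = 466.2222
r_1 = -7.1975 / 466.2222 = -0.015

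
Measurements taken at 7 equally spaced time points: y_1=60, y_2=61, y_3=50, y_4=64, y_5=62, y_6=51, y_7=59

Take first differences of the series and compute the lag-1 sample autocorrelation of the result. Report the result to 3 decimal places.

-0.514

First differences Δy: 1, -11, 14, -2, -11, 8
Mean of differences = -0.1667
Numerator Σ(Δy_t−Δȳ)(Δy_{t+1}−Δȳ) = -260.6944
Denominator Σ(Δy_t−Δȳ)² = 506.8333
r_1(Δy) = -260.6944 / 506.8333 = -0.514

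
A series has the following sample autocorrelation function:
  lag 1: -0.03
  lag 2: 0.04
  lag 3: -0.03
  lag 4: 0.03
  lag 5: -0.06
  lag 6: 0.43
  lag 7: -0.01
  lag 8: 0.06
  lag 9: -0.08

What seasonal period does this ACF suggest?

The largest autocorrelation is r_6 = 0.43; the remaining lags stay at or below 0.06.
The dominant spike at lag 6 indicates a seasonal period of 6.

6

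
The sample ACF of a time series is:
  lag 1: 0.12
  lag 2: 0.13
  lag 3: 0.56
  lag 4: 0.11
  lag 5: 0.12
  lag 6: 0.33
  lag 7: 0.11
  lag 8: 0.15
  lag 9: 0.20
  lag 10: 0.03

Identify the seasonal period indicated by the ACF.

3

The largest autocorrelation is r_3 = 0.56, with weaker echoes at lags 6 (0.33) and 9 (0.20); the remaining lags stay at or below 0.15.
The dominant spike at lag 3 indicates a seasonal period of 3.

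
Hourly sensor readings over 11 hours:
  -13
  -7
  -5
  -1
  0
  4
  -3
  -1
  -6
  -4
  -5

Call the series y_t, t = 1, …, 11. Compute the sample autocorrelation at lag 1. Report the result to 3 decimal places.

Mean ȳ = (-13 − 7 − 5 − 1 + 0 + 4 − 3 − 1 − 6 − 4 − 5)/11 = -3.7273
Numerator Σ_{t=1}^{10}(y_t−ȳ)(y_{t+1}−ȳ) = 72.3802
Denominator Σ(y_t−ȳ)² = 194.1818
r_1 = 72.3802 / 194.1818 = 0.373

0.373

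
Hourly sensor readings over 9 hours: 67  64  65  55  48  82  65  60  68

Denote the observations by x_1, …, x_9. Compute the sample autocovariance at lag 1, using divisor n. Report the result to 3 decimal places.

Mean x̄ = (67 + 64 + 65 + 55 + 48 + 82 + 65 + 60 + 68)/9 = 63.7778
Σ_{t=1}^{8}(x_t−x̄)(x_{t+1}−x̄) = -157.0494
γ_1 = -157.0494 / 9 = -17.450

-17.450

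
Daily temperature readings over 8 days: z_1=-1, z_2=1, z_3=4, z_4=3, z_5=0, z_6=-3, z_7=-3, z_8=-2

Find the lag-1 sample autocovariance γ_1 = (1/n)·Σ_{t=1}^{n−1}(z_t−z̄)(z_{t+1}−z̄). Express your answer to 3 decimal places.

3.779

Mean z̄ = (-1 + 1 + 4 + 3 + 0 − 3 − 3 − 2)/8 = -0.1250
Σ_{t=1}^{7}(z_t−z̄)(z_{t+1}−z̄) = 30.2344
γ_1 = 30.2344 / 8 = 3.779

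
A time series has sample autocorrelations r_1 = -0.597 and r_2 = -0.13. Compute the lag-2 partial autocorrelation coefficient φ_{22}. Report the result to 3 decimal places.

φ_{22} = (r_2 − r_1²) / (1 − r_1²)
r_1² = (-0.597)² = 0.356409
Numerator = -0.13 − 0.3564 = -0.4864; denominator = 1 − 0.3564 = 0.6436
φ_{22} = -0.4864 / 0.6436 = -0.756

-0.756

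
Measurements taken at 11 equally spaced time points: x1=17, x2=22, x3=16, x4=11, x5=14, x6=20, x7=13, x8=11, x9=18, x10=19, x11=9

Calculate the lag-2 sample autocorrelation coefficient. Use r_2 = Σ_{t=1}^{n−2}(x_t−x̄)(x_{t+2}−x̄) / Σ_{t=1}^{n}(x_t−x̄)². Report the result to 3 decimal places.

Mean x̄ = (17 + 22 + 16 + 11 + 14 + 20 + 13 + 11 + 18 + 19 + 9)/11 = 15.4545
Numerator Σ_{t=1}^{9}(x_t−x̄)(x_{t+2}−x̄) = -104.5041
Denominator Σ(x_t−x̄)² = 174.7273
r_2 = -104.5041 / 174.7273 = -0.598

-0.598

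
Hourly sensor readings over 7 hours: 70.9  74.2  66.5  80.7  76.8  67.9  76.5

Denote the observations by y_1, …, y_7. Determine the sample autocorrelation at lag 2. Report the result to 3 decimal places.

Mean ȳ = (70.9 + 74.2 + 66.5 + 80.7 + 76.8 + 67.9 + 76.5)/7 = 73.3571
Deviations from mean: -2.4571, 0.8429, -6.8571, 7.3429, 3.4429, -5.4571, 3.1429
Numerator Σ_{t=1}^{5}(y_t−ȳ)(y_{t+2}−ȳ) = -29.8208
Denominator Σ(y_t−ȳ)² = 159.1971
r_2 = -29.8208 / 159.1971 = -0.187

-0.187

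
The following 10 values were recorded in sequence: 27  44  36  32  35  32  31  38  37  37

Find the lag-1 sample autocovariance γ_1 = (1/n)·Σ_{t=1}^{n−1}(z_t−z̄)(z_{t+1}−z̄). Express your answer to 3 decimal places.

Mean z̄ = (27 + 44 + 36 + 32 + 35 + 32 + 31 + 38 + 37 + 37)/10 = 34.9000
Σ_{t=1}^{9}(z_t−z̄)(z_{t+1}−z̄) = -55.5100
γ_1 = -55.5100 / 10 = -5.551

-5.551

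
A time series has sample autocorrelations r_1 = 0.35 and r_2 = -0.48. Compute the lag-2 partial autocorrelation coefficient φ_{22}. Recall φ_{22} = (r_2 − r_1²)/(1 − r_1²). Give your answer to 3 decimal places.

-0.687

φ_{22} = (r_2 − r_1²) / (1 − r_1²)
r_1² = (0.35)² = 0.1225
Numerator = -0.48 − 0.1225 = -0.6025; denominator = 1 − 0.1225 = 0.8775
φ_{22} = -0.6025 / 0.8775 = -0.687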